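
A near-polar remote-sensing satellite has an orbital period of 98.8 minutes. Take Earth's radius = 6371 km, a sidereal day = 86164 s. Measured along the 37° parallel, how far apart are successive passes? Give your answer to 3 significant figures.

T = 98.8 min = 5928.0 s.
Node shift per orbit = (5928.0/86164) × 360° = 24.77°.
Equatorial spacing = 24.77 × 111.2 km/° = 2754 km.
At 37° latitude, spacing = 2754 × cos(37°) = 2199 km.

2200 km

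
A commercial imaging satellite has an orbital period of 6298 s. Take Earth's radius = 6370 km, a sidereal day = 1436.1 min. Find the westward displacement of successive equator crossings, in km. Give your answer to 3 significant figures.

During one orbit Earth rotates (6298.0 / 86166) × 360° = 26.31°.
At the equator that is 26.31° × (2π·6370/360) km/° = 26.31 × 111.2 = 2925 km.

2930 km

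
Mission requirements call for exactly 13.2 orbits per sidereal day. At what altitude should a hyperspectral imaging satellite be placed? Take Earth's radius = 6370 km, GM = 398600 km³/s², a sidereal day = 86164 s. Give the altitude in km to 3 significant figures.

1180 km

Required period T = 86164 / 13.2 = 6527.6 s.
From T = 2π√(a³/μ): a = (μ T²/4π²)^(1/3) = (398600 × 6527.6² / 4π²)^(1/3) = 7549 km.
Altitude h = a − R = 7549 − 6370 = 1179 km.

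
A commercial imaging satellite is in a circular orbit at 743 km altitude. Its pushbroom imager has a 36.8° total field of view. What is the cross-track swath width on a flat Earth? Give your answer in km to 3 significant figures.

494 km

Half-angle = 36.8°/2 = 18.4°.
Swath width ≈ 2h·tan(θ/2) = 2 × 743 × tan(18.4°) = 494.3 km.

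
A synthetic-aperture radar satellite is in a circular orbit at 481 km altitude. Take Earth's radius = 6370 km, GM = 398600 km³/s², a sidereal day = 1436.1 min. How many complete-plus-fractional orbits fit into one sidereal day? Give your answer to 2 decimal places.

Semi-major axis a = 6370 + 481 = 6851 km. Period T = 2π√(a³/μ) = 2π√(6851³/398600) = 5643.4 s = 94.06 min.
Orbits per sidereal day = 86166 / 5643.4 = 15.268.

15.27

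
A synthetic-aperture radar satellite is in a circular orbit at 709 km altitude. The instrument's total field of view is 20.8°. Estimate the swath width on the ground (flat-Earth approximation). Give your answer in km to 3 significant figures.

260 km

Half-angle = 20.8°/2 = 10.4°.
Swath width ≈ 2h·tan(θ/2) = 2 × 709 × tan(10.4°) = 260.3 km.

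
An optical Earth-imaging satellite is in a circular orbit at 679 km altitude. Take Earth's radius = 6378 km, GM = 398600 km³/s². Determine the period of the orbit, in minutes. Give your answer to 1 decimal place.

Semi-major axis a = 6378 + 679 = 7057 km. Period T = 2π√(a³/μ) = 2π√(7057³/398600) = 5899.9 s = 98.33 min.

98.3 min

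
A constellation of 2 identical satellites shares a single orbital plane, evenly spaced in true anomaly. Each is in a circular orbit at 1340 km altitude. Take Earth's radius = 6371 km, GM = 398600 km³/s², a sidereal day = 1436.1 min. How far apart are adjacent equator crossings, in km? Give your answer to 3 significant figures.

Semi-major axis a = 6371 + 1340 = 7711 km. Period T = 2π√(a³/μ) = 2π√(7711³/398600) = 6738.7 s = 112.31 min.
Single-satellite node shift = (6738.7/86166) × 360° = 28.15°.
With 2 satellites evenly phased, successive equator crossings are 28.15/2 = 14.077° apart.
That is 14.077 × 111.2 = 1565 km at the equator.

1570 km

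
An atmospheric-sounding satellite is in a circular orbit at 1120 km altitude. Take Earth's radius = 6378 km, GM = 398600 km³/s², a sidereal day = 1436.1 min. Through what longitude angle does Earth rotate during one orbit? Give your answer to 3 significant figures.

27.0°

Semi-major axis a = 6378 + 1120 = 7498 km. Period T = 2π√(a³/μ) = 2π√(7498³/398600) = 6461.4 s = 107.69 min.
During one orbit Earth rotates (6461.4 / 86166) × 360° = 27.00°.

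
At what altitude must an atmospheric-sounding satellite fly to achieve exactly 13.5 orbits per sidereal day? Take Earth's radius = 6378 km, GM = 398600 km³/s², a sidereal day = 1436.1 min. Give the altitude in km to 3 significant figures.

1060 km

Required period T = 86166 / 13.5 = 6382.7 s.
From T = 2π√(a³/μ): a = (μ T²/4π²)^(1/3) = (398600 × 6382.7² / 4π²)^(1/3) = 7437 km.
Altitude h = a − R = 7437 − 6378 = 1059 km.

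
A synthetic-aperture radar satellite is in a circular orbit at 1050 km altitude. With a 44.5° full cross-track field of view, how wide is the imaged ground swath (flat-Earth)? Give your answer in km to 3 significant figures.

859 km

Half-angle = 44.5°/2 = 22.25°.
Swath width ≈ 2h·tan(θ/2) = 2 × 1050 × tan(22.25°) = 859.1 km.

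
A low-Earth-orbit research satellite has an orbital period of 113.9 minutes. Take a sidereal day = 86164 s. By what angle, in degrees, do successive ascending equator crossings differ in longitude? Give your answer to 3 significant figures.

T = 113.9 min = 6834.0 s.
During one orbit Earth rotates (6834.0 / 86164) × 360° = 28.55°.

28.6°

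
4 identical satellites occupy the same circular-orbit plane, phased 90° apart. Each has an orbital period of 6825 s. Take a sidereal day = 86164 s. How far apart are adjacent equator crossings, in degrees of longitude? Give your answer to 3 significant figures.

7.13°

Single-satellite node shift = (6825.0/86164) × 360° = 28.52°.
With 4 satellites evenly phased, successive equator crossings are 28.52/4 = 7.129° apart.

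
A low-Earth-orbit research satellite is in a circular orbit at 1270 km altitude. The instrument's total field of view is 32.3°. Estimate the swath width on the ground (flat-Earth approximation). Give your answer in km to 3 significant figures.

736 km

Half-angle = 32.3°/2 = 16.15°.
Swath width ≈ 2h·tan(θ/2) = 2 × 1270 × tan(16.15°) = 735.5 km.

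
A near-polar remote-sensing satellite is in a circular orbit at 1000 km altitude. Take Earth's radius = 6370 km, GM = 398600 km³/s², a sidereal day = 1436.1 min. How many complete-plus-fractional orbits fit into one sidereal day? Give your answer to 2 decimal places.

Semi-major axis a = 6370 + 1000 = 7370 km. Period T = 2π√(a³/μ) = 2π√(7370³/398600) = 6296.7 s = 104.94 min.
Orbits per sidereal day = 86166 / 6296.7 = 13.684.

13.68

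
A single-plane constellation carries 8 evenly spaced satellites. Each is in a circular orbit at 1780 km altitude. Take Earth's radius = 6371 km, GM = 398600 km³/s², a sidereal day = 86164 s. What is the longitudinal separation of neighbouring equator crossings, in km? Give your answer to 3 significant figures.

Semi-major axis a = 6371 + 1780 = 8151 km. Period T = 2π√(a³/μ) = 2π√(8151³/398600) = 7323.6 s = 122.06 min.
Single-satellite node shift = (7323.6/86164) × 360° = 30.60°.
With 8 satellites evenly phased, successive equator crossings are 30.60/8 = 3.825° apart.
That is 3.825 × 111.2 = 425 km at the equator.

425 km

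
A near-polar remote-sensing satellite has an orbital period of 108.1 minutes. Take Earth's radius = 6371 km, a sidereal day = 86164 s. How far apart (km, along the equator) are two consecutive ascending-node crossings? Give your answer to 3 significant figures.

3010 km

T = 108.1 min = 6486.0 s.
During one orbit Earth rotates (6486.0 / 86164) × 360° = 27.10°.
At the equator that is 27.10° × (2π·6371/360) km/° = 27.10 × 111.2 = 3013 km.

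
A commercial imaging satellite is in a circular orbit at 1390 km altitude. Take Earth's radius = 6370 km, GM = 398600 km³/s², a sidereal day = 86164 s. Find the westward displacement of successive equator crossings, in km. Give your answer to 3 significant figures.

3160 km

Semi-major axis a = 6370 + 1390 = 7760 km. Period T = 2π√(a³/μ) = 2π√(7760³/398600) = 6803.1 s = 113.38 min.
During one orbit Earth rotates (6803.1 / 86164) × 360° = 28.42°.
At the equator that is 28.42° × (2π·6370/360) km/° = 28.42 × 111.2 = 3160 km.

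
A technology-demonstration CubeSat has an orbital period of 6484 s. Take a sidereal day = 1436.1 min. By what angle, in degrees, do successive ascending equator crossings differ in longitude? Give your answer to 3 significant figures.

27.1°

During one orbit Earth rotates (6484.0 / 86166) × 360° = 27.09°.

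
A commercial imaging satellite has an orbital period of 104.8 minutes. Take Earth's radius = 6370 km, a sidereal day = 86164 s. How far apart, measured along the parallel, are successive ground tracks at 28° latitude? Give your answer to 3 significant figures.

T = 104.8 min = 6288.0 s.
Node shift per orbit = (6288.0/86164) × 360° = 26.27°.
Equatorial spacing = 26.27 × 111.2 km/° = 2921 km.
At 28° latitude, spacing = 2921 × cos(28°) = 2579 km.

2580 km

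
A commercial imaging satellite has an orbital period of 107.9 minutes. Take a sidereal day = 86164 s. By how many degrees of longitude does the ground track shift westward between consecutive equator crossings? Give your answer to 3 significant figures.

T = 107.9 min = 6474.0 s.
During one orbit Earth rotates (6474.0 / 86164) × 360° = 27.05°.

27.0°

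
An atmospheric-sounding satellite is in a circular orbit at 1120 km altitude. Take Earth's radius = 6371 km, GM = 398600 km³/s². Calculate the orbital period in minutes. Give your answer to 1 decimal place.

107.5 min

Semi-major axis a = 6371 + 1120 = 7491 km. Period T = 2π√(a³/μ) = 2π√(7491³/398600) = 6452.4 s = 107.54 min.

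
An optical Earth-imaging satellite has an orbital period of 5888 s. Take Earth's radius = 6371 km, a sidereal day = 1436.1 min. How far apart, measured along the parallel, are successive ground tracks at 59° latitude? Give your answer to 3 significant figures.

Node shift per orbit = (5888.0/86166) × 360° = 24.60°.
Equatorial spacing = 24.60 × 111.2 km/° = 2735 km.
At 59° latitude, spacing = 2735 × cos(59°) = 1409 km.

1410 km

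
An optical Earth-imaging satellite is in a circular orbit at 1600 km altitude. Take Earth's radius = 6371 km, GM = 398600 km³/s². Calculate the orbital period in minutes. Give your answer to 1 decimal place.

118.0 min

Semi-major axis a = 6371 + 1600 = 7971 km. Period T = 2π√(a³/μ) = 2π√(7971³/398600) = 7082.4 s = 118.04 min.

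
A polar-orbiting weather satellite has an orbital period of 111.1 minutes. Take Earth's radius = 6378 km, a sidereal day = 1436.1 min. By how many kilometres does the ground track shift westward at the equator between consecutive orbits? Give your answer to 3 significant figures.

T = 111.1 min = 6666.0 s.
During one orbit Earth rotates (6666.0 / 86166) × 360° = 27.85°.
At the equator that is 27.85° × (2π·6378/360) km/° = 27.85 × 111.3 = 3100 km.

3100 km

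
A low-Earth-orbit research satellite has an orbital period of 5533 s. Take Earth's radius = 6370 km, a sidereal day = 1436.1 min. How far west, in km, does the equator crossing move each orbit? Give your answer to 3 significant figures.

During one orbit Earth rotates (5533.0 / 86166) × 360° = 23.12°.
At the equator that is 23.12° × (2π·6370/360) km/° = 23.12 × 111.2 = 2570 km.

2570 km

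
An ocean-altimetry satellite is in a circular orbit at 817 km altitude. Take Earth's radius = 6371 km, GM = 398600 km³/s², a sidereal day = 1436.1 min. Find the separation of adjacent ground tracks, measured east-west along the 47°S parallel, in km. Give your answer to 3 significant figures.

Semi-major axis a = 6371 + 817 = 7188 km. Period T = 2π√(a³/μ) = 2π√(7188³/398600) = 6064.9 s = 101.08 min.
Node shift per orbit = (6064.9/86166) × 360° = 25.34°.
Equatorial spacing = 25.34 × 111.2 km/° = 2818 km.
At 47° latitude, spacing = 2818 × cos(47°) = 1922 km.

1920 km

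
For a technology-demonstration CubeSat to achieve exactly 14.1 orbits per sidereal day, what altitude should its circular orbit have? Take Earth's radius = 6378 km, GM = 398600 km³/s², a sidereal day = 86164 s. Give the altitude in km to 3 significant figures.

846 km

Required period T = 86164 / 14.1 = 6110.9 s.
From T = 2π√(a³/μ): a = (μ T²/4π²)^(1/3) = (398600 × 6110.9² / 4π²)^(1/3) = 7224 km.
Altitude h = a − R = 7224 − 6378 = 846 km.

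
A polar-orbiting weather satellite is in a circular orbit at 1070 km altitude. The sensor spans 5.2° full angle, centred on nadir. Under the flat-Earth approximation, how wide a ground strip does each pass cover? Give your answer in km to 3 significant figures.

97.2 km

Half-angle = 5.2°/2 = 2.6°.
Swath width ≈ 2h·tan(θ/2) = 2 × 1070 × tan(2.6°) = 97.2 km.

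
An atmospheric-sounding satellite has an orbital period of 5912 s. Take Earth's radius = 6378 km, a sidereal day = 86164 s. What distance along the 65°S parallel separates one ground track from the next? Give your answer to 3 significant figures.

Node shift per orbit = (5912.0/86164) × 360° = 24.70°.
Equatorial spacing = 24.70 × 111.3 km/° = 2750 km.
At 65° latitude, spacing = 2750 × cos(65°) = 1162 km.

1160 km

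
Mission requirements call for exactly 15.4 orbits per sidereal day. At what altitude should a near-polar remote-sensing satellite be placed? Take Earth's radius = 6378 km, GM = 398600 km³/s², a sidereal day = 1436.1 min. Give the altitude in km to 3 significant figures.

434 km

Required period T = 86166 / 15.4 = 5595.2 s.
From T = 2π√(a³/μ): a = (μ T²/4π²)^(1/3) = (398600 × 5595.2² / 4π²)^(1/3) = 6812 km.
Altitude h = a − R = 6812 − 6378 = 434 km.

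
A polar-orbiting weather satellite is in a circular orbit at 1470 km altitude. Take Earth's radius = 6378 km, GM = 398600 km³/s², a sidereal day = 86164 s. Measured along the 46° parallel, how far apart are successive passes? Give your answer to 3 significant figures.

2240 km

Semi-major axis a = 6378 + 1470 = 7848 km. Period T = 2π√(a³/μ) = 2π√(7848³/398600) = 6919.1 s = 115.32 min.
Node shift per orbit = (6919.1/86164) × 360° = 28.91°.
Equatorial spacing = 28.91 × 111.3 km/° = 3218 km.
At 46° latitude, spacing = 3218 × cos(46°) = 2235 km.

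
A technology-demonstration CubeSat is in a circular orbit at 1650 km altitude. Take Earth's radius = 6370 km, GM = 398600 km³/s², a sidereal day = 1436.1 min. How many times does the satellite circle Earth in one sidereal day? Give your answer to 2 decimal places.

12.05

Semi-major axis a = 6370 + 1650 = 8020 km. Period T = 2π√(a³/μ) = 2π√(8020³/398600) = 7147.8 s = 119.13 min.
Orbits per sidereal day = 86166 / 7147.8 = 12.055.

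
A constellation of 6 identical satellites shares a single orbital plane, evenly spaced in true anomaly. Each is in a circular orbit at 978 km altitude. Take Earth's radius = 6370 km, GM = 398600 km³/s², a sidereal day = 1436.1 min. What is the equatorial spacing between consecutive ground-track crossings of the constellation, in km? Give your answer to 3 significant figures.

Semi-major axis a = 6370 + 978 = 7348 km. Period T = 2π√(a³/μ) = 2π√(7348³/398600) = 6268.5 s = 104.48 min.
Single-satellite node shift = (6268.5/86166) × 360° = 26.19°.
With 6 satellites evenly phased, successive equator crossings are 26.19/6 = 4.365° apart.
That is 4.365 × 111.2 = 485 km at the equator.

485 km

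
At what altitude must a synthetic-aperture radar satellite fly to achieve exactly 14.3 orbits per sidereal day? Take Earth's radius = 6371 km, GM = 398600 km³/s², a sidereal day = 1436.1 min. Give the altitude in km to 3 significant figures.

786 km

Required period T = 86166 / 14.3 = 6025.6 s.
From T = 2π√(a³/μ): a = (μ T²/4π²)^(1/3) = (398600 × 6025.6² / 4π²)^(1/3) = 7157 km.
Altitude h = a − R = 7157 − 6371 = 786 km.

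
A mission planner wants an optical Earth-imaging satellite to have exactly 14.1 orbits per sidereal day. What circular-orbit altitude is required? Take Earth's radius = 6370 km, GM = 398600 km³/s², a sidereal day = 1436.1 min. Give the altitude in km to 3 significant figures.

Required period T = 86166 / 14.1 = 6111.1 s.
From T = 2π√(a³/μ): a = (μ T²/4π²)^(1/3) = (398600 × 6111.1² / 4π²)^(1/3) = 7224 km.
Altitude h = a − R = 7224 − 6370 = 854 km.

854 km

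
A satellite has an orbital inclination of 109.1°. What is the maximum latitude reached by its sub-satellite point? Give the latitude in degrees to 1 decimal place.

70.9°

Retrograde orbit: the ground track reaches ±(180° − i) = ±(180 − 109.1) = ±70.9°.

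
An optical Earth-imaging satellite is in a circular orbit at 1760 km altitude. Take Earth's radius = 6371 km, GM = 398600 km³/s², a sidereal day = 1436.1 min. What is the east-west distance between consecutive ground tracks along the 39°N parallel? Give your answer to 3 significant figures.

Semi-major axis a = 6371 + 1760 = 8131 km. Period T = 2π√(a³/μ) = 2π√(8131³/398600) = 7296.7 s = 121.61 min.
Node shift per orbit = (7296.7/86166) × 360° = 30.49°.
Equatorial spacing = 30.49 × 111.2 km/° = 3390 km.
At 39° latitude, spacing = 3390 × cos(39°) = 2634 km.

2630 km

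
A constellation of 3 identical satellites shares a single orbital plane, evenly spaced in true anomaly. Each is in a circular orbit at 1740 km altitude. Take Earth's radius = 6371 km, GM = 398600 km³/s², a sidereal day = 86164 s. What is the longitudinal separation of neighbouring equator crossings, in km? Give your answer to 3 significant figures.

1130 km

Semi-major axis a = 6371 + 1740 = 8111 km. Period T = 2π√(a³/μ) = 2π√(8111³/398600) = 7269.8 s = 121.16 min.
Single-satellite node shift = (7269.8/86164) × 360° = 30.37°.
With 3 satellites evenly phased, successive equator crossings are 30.37/3 = 10.125° apart.
That is 10.125 × 111.2 = 1126 km at the equator.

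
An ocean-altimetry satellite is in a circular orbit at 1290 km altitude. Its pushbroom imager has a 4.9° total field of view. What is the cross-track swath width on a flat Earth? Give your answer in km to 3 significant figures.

110 km

Half-angle = 4.9°/2 = 2.45°.
Swath width ≈ 2h·tan(θ/2) = 2 × 1290 × tan(2.45°) = 110.4 km.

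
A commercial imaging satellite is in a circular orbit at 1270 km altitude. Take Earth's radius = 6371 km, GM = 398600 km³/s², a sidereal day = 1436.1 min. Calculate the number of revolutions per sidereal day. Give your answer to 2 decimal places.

12.96

Semi-major axis a = 6371 + 1270 = 7641 km. Period T = 2π√(a³/μ) = 2π√(7641³/398600) = 6647.2 s = 110.79 min.
Orbits per sidereal day = 86166 / 6647.2 = 12.963.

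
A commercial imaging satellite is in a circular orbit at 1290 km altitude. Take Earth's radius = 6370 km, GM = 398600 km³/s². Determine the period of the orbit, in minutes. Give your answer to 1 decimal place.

111.2 min

Semi-major axis a = 6370 + 1290 = 7660 km. Period T = 2π√(a³/μ) = 2π√(7660³/398600) = 6672.0 s = 111.20 min.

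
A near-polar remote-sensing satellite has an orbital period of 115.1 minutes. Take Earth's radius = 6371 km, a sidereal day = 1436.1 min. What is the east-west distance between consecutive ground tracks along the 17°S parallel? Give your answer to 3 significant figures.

T = 115.1 min = 6906.0 s.
Node shift per orbit = (6906.0/86166) × 360° = 28.85°.
Equatorial spacing = 28.85 × 111.2 km/° = 3208 km.
At 17° latitude, spacing = 3208 × cos(17°) = 3068 km.

3070 km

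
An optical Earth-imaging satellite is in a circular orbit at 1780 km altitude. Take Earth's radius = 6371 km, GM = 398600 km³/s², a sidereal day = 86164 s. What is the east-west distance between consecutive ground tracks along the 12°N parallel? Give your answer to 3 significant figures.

3330 km

Semi-major axis a = 6371 + 1780 = 8151 km. Period T = 2π√(a³/μ) = 2π√(8151³/398600) = 7323.6 s = 122.06 min.
Node shift per orbit = (7323.6/86164) × 360° = 30.60°.
Equatorial spacing = 30.60 × 111.2 km/° = 3402 km.
At 12° latitude, spacing = 3402 × cos(12°) = 3328 km.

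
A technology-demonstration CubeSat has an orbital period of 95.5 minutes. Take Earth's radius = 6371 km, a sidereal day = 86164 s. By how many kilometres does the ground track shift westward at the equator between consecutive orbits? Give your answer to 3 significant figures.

T = 95.5 min = 5730.0 s.
During one orbit Earth rotates (5730.0 / 86164) × 360° = 23.94°.
At the equator that is 23.94° × (2π·6371/360) km/° = 23.94 × 111.2 = 2662 km.

2660 km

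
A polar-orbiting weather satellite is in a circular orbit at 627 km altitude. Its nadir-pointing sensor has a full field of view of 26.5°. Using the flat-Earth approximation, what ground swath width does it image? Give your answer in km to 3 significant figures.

295 km

Half-angle = 26.5°/2 = 13.25°.
Swath width ≈ 2h·tan(θ/2) = 2 × 627 × tan(13.25°) = 295.3 km.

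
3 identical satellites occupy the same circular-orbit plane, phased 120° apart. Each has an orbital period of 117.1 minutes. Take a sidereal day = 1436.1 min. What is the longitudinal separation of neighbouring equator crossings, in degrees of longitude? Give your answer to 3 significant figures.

9.78°

T = 117.1 min = 7026.0 s.
Single-satellite node shift = (7026.0/86166) × 360° = 29.35°.
With 3 satellites evenly phased, successive equator crossings are 29.35/3 = 9.785° apart.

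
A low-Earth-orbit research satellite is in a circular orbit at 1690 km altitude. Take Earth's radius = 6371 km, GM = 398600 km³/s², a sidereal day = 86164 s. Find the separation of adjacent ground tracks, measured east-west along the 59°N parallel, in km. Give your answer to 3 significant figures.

Semi-major axis a = 6371 + 1690 = 8061 km. Period T = 2π√(a³/μ) = 2π√(8061³/398600) = 7202.7 s = 120.04 min.
Node shift per orbit = (7202.7/86164) × 360° = 30.09°.
Equatorial spacing = 30.09 × 111.2 km/° = 3346 km.
At 59° latitude, spacing = 3346 × cos(59°) = 1723 km.

1720 km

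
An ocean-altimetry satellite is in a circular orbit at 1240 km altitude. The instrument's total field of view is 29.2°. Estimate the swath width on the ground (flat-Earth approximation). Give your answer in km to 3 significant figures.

Half-angle = 29.2°/2 = 14.6°.
Swath width ≈ 2h·tan(θ/2) = 2 × 1240 × tan(14.6°) = 646.0 km.

646 km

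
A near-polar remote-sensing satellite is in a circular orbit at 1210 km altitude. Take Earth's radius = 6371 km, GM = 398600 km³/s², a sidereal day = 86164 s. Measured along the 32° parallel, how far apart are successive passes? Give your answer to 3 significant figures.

2590 km

Semi-major axis a = 6371 + 1210 = 7581 km. Period T = 2π√(a³/μ) = 2π√(7581³/398600) = 6569.0 s = 109.48 min.
Node shift per orbit = (6569.0/86164) × 360° = 27.45°.
Equatorial spacing = 27.45 × 111.2 km/° = 3052 km.
At 32° latitude, spacing = 3052 × cos(32°) = 2588 km.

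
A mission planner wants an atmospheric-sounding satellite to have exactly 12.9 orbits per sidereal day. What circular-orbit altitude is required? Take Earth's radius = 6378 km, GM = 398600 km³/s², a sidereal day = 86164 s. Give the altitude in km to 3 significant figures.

Required period T = 86164 / 12.9 = 6679.4 s.
From T = 2π√(a³/μ): a = (μ T²/4π²)^(1/3) = (398600 × 6679.4² / 4π²)^(1/3) = 7666 km.
Altitude h = a − R = 7666 − 6378 = 1288 km.

1290 km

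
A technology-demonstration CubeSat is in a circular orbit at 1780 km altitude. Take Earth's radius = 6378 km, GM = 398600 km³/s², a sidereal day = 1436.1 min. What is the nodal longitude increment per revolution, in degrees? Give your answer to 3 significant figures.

Semi-major axis a = 6378 + 1780 = 8158 km. Period T = 2π√(a³/μ) = 2π√(8158³/398600) = 7333.1 s = 122.22 min.
During one orbit Earth rotates (7333.1 / 86166) × 360° = 30.64°.

30.6°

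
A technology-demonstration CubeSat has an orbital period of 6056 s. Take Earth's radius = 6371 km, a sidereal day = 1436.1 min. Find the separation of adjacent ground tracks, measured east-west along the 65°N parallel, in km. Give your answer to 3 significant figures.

1190 km

Node shift per orbit = (6056.0/86166) × 360° = 25.30°.
Equatorial spacing = 25.30 × 111.2 km/° = 2813 km.
At 65° latitude, spacing = 2813 × cos(65°) = 1189 km.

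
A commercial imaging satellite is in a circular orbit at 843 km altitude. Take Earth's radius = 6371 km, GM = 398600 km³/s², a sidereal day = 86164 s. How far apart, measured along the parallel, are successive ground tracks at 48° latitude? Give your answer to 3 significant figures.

1900 km

Semi-major axis a = 6371 + 843 = 7214 km. Period T = 2π√(a³/μ) = 2π√(7214³/398600) = 6097.8 s = 101.63 min.
Node shift per orbit = (6097.8/86164) × 360° = 25.48°.
Equatorial spacing = 25.48 × 111.2 km/° = 2833 km.
At 48° latitude, spacing = 2833 × cos(48°) = 1896 km.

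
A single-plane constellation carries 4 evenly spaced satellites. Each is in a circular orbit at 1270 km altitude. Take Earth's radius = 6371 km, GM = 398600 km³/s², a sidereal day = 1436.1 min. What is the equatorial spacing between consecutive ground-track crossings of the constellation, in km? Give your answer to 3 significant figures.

Semi-major axis a = 6371 + 1270 = 7641 km. Period T = 2π√(a³/μ) = 2π√(7641³/398600) = 6647.2 s = 110.79 min.
Single-satellite node shift = (6647.2/86166) × 360° = 27.77°.
With 4 satellites evenly phased, successive equator crossings are 27.77/4 = 6.943° apart.
That is 6.943 × 111.2 = 772 km at the equator.

772 km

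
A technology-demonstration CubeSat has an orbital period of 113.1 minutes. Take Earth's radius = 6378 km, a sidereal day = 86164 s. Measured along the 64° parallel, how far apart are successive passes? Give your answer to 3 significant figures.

1380 km

T = 113.1 min = 6786.0 s.
Node shift per orbit = (6786.0/86164) × 360° = 28.35°.
Equatorial spacing = 28.35 × 111.3 km/° = 3156 km.
At 64° latitude, spacing = 3156 × cos(64°) = 1384 km.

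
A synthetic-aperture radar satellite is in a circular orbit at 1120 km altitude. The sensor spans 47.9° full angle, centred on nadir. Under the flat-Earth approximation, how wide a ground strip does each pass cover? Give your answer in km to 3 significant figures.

995 km

Half-angle = 47.9°/2 = 23.95°.
Swath width ≈ 2h·tan(θ/2) = 2 × 1120 × tan(23.95°) = 995.0 km.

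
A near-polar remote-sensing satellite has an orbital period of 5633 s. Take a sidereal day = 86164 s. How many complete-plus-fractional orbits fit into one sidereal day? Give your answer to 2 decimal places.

15.30

Orbits per sidereal day = 86164 / 5633.0 = 15.296.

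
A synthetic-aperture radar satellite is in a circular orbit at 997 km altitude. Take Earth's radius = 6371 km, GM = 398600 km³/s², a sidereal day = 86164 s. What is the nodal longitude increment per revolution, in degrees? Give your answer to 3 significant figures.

Semi-major axis a = 6371 + 997 = 7368 km. Period T = 2π√(a³/μ) = 2π√(7368³/398600) = 6294.1 s = 104.90 min.
During one orbit Earth rotates (6294.1 / 86164) × 360° = 26.30°.

26.3°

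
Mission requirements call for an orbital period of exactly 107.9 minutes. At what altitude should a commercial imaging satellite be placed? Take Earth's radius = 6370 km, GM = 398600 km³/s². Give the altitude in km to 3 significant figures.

T = 107.9 min = 6474.0 s.
From T = 2π√(a³/μ): a = (μ T²/4π²)^(1/3) = (398600 × 6474.0² / 4π²)^(1/3) = 7508 km.
Altitude h = a − R = 7508 − 6370 = 1138 km.

1140 km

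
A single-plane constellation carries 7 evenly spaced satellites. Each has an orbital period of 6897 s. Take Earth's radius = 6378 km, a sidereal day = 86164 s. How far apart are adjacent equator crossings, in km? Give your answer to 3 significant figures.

458 km

Single-satellite node shift = (6897.0/86164) × 360° = 28.82°.
With 7 satellites evenly phased, successive equator crossings are 28.82/7 = 4.117° apart.
That is 4.117 × 111.3 = 458 km at the equator.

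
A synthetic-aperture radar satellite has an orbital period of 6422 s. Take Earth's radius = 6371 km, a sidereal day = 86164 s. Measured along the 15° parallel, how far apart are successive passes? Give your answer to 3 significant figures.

Node shift per orbit = (6422.0/86164) × 360° = 26.83°.
Equatorial spacing = 26.83 × 111.2 km/° = 2984 km.
At 15° latitude, spacing = 2984 × cos(15°) = 2882 km.

2880 km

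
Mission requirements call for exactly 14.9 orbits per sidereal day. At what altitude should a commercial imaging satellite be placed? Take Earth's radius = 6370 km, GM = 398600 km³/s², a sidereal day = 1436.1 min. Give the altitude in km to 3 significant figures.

Required period T = 86166 / 14.9 = 5783.0 s.
From T = 2π√(a³/μ): a = (μ T²/4π²)^(1/3) = (398600 × 5783.0² / 4π²)^(1/3) = 6963 km.
Altitude h = a − R = 6963 − 6370 = 593 km.

593 km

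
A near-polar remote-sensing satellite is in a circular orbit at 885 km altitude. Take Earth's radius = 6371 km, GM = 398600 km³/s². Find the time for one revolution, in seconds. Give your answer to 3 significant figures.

6150 seconds

Semi-major axis a = 6371 + 885 = 7256 km. Period T = 2π√(a³/μ) = 2π√(7256³/398600) = 6151.2 s = 102.52 min.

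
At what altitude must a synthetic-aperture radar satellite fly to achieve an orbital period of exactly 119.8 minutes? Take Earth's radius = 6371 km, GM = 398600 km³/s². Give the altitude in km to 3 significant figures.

T = 119.8 min = 7188.0 s.
From T = 2π√(a³/μ): a = (μ T²/4π²)^(1/3) = (398600 × 7188.0² / 4π²)^(1/3) = 8050 km.
Altitude h = a − R = 8050 − 6371 = 1679 km.

1680 km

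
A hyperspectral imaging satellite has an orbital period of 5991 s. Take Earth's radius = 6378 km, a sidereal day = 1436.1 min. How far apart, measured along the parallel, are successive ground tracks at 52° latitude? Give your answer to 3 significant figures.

1720 km

Node shift per orbit = (5991.0/86166) × 360° = 25.03°.
Equatorial spacing = 25.03 × 111.3 km/° = 2786 km.
At 52° latitude, spacing = 2786 × cos(52°) = 1715 km.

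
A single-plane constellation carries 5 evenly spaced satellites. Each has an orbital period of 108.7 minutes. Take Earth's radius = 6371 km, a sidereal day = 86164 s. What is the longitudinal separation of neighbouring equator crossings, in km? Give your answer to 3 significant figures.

T = 108.7 min = 6522.0 s.
Single-satellite node shift = (6522.0/86164) × 360° = 27.25°.
With 5 satellites evenly phased, successive equator crossings are 27.25/5 = 5.450° apart.
That is 5.450 × 111.2 = 606 km at the equator.

606 km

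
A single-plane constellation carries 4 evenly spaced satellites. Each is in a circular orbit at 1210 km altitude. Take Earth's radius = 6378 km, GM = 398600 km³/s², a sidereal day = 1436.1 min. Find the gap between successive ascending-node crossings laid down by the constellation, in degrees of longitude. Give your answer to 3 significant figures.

6.87°

Semi-major axis a = 6378 + 1210 = 7588 km. Period T = 2π√(a³/μ) = 2π√(7588³/398600) = 6578.1 s = 109.64 min.
Single-satellite node shift = (6578.1/86166) × 360° = 27.48°.
With 4 satellites evenly phased, successive equator crossings are 27.48/4 = 6.871° apart.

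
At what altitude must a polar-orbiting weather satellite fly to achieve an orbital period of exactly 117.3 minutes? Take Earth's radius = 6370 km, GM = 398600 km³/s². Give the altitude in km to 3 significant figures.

1570 km

T = 117.3 min = 7038.0 s.
From T = 2π√(a³/μ): a = (μ T²/4π²)^(1/3) = (398600 × 7038.0² / 4π²)^(1/3) = 7938 km.
Altitude h = a − R = 7938 − 6370 = 1568 km.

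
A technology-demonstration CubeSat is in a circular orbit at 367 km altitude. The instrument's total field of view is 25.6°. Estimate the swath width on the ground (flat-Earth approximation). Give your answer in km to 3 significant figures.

Half-angle = 25.6°/2 = 12.8°.
Swath width ≈ 2h·tan(θ/2) = 2 × 367 × tan(12.8°) = 166.8 km.

167 km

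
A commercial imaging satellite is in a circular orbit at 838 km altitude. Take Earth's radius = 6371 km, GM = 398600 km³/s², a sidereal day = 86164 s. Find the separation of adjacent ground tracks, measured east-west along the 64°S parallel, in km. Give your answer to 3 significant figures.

Semi-major axis a = 6371 + 838 = 7209 km. Period T = 2π√(a³/μ) = 2π√(7209³/398600) = 6091.5 s = 101.52 min.
Node shift per orbit = (6091.5/86164) × 360° = 25.45°.
Equatorial spacing = 25.45 × 111.2 km/° = 2830 km.
At 64° latitude, spacing = 2830 × cos(64°) = 1241 km.

1240 km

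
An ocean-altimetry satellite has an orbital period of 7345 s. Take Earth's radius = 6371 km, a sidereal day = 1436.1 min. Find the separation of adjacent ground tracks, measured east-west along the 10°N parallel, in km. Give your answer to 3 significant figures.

3360 km

Node shift per orbit = (7345.0/86166) × 360° = 30.69°.
Equatorial spacing = 30.69 × 111.2 km/° = 3412 km.
At 10° latitude, spacing = 3412 × cos(10°) = 3360 km.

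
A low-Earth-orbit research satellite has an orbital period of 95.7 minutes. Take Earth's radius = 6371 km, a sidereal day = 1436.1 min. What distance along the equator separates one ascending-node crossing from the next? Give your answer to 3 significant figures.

2670 km

T = 95.7 min = 5742.0 s.
During one orbit Earth rotates (5742.0 / 86166) × 360° = 23.99°.
At the equator that is 23.99° × (2π·6371/360) km/° = 23.99 × 111.2 = 2668 km.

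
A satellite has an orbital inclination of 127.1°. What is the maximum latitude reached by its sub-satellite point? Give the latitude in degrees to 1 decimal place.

Retrograde orbit: the ground track reaches ±(180° − i) = ±(180 − 127.1) = ±52.9°.

52.9°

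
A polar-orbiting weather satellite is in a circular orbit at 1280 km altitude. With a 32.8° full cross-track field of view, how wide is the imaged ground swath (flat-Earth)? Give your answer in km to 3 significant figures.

753 km

Half-angle = 32.8°/2 = 16.4°.
Swath width ≈ 2h·tan(θ/2) = 2 × 1280 × tan(16.4°) = 753.4 km.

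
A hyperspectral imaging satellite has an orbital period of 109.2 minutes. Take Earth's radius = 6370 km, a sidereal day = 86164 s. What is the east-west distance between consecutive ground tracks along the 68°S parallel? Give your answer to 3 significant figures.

T = 109.2 min = 6552.0 s.
Node shift per orbit = (6552.0/86164) × 360° = 27.37°.
Equatorial spacing = 27.37 × 111.2 km/° = 3043 km.
At 68° latitude, spacing = 3043 × cos(68°) = 1140 km.

1140 km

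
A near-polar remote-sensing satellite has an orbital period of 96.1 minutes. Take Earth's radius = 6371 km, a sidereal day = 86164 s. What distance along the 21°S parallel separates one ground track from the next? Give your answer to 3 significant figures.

T = 96.1 min = 5766.0 s.
Node shift per orbit = (5766.0/86164) × 360° = 24.09°.
Equatorial spacing = 24.09 × 111.2 km/° = 2679 km.
At 21° latitude, spacing = 2679 × cos(21°) = 2501 km.

2500 km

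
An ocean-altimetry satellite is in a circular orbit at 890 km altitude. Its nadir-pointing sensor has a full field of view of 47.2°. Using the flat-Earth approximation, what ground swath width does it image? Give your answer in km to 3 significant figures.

778 km

Half-angle = 47.2°/2 = 23.6°.
Swath width ≈ 2h·tan(θ/2) = 2 × 890 × tan(23.6°) = 777.7 km.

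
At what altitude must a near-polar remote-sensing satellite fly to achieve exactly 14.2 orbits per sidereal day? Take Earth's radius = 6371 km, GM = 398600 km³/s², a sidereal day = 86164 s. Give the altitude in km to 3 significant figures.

Required period T = 86164 / 14.2 = 6067.9 s.
From T = 2π√(a³/μ): a = (μ T²/4π²)^(1/3) = (398600 × 6067.9² / 4π²)^(1/3) = 7190 km.
Altitude h = a − R = 7190 − 6371 = 819 km.

819 km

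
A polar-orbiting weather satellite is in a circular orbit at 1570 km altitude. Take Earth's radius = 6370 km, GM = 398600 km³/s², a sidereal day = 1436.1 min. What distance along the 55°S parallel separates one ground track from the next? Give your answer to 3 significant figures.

Semi-major axis a = 6370 + 1570 = 7940 km. Period T = 2π√(a³/μ) = 2π√(7940³/398600) = 7041.1 s = 117.35 min.
Node shift per orbit = (7041.1/86166) × 360° = 29.42°.
Equatorial spacing = 29.42 × 111.2 km/° = 3271 km.
At 55° latitude, spacing = 3271 × cos(55°) = 1876 km.

1880 km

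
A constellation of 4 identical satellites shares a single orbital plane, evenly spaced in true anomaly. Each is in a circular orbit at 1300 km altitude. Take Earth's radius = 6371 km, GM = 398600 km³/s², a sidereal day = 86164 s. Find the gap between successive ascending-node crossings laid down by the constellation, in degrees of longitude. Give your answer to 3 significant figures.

6.98°

Semi-major axis a = 6371 + 1300 = 7671 km. Period T = 2π√(a³/μ) = 2π√(7671³/398600) = 6686.4 s = 111.44 min.
Single-satellite node shift = (6686.4/86164) × 360° = 27.94°.
With 4 satellites evenly phased, successive equator crossings are 27.94/4 = 6.984° apart.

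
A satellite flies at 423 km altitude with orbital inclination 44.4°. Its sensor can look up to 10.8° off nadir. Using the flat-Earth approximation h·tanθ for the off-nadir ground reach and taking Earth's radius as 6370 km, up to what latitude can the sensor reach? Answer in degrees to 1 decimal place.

45.1°

For a prograde orbit the ground track reaches latitude ±i = ±44.4°.
Sensor half-swath on the ground ≈ 423·tan(10.8°) = 81 km = 0.73° of latitude.
Maximum observable latitude ≈ 44.4 + 0.73 = 45.1°.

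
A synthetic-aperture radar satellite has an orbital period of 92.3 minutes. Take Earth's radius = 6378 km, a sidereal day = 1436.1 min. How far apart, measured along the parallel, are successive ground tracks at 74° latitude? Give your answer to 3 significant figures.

T = 92.3 min = 5538.0 s.
Node shift per orbit = (5538.0/86166) × 360° = 23.14°.
Equatorial spacing = 23.14 × 111.3 km/° = 2576 km.
At 74° latitude, spacing = 2576 × cos(74°) = 710 km.

710 km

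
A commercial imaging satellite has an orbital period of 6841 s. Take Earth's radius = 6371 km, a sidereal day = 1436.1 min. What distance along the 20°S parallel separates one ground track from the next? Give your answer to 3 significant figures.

2990 km

Node shift per orbit = (6841.0/86166) × 360° = 28.58°.
Equatorial spacing = 28.58 × 111.2 km/° = 3178 km.
At 20° latitude, spacing = 3178 × cos(20°) = 2986 km.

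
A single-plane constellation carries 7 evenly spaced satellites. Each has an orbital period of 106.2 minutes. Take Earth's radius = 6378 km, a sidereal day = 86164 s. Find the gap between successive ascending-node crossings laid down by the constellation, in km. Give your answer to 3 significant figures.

T = 106.2 min = 6372.0 s.
Single-satellite node shift = (6372.0/86164) × 360° = 26.62°.
With 7 satellites evenly phased, successive equator crossings are 26.62/7 = 3.803° apart.
That is 3.803 × 111.3 = 423 km at the equator.

423 km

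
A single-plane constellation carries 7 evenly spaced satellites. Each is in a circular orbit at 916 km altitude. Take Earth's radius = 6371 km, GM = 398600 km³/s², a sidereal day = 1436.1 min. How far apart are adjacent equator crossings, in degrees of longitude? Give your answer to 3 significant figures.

Semi-major axis a = 6371 + 916 = 7287 km. Period T = 2π√(a³/μ) = 2π√(7287³/398600) = 6190.6 s = 103.18 min.
Single-satellite node shift = (6190.6/86166) × 360° = 25.86°.
With 7 satellites evenly phased, successive equator crossings are 25.86/7 = 3.695° apart.

3.69°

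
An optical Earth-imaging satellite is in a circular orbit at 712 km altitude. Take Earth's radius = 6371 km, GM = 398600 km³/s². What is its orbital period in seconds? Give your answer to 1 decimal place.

5932.5 seconds

Semi-major axis a = 6371 + 712 = 7083 km. Period T = 2π√(a³/μ) = 2π√(7083³/398600) = 5932.5 s = 98.87 min.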